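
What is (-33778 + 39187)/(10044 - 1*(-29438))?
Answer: 5409/39482 ≈ 0.13700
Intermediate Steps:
(-33778 + 39187)/(10044 - 1*(-29438)) = 5409/(10044 + 29438) = 5409/39482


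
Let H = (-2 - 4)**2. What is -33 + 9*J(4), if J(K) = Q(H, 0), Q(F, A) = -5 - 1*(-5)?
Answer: -33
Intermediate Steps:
H = 36 (H = (-6)**2 = 36)
Q(F, A) = 0 (Q(F, A) = -5 + 5 = 0)
J(K) = 0
-33 + 9*J(4) = -33 + 9*0 = -33 + 0 = -33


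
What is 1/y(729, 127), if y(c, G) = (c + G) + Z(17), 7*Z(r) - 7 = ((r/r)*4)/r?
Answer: 119/101987 ≈ 0.0011668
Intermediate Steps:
Z(r) = 1 + 4/(7*r) (Z(r) = 1 + (((r/r)*4)/r)/7 = 1 + ((1*4)/r)/7 = 1 + (4/r)/7 = 1 + 4/(7*r))
y(c, G) = 123/119 + G + c (y(c, G) = (c + G) + (4/7 + 17)/17 = (G + c) + (1/17)*(123/7) = (G + c) + 123/119 = 123/119 + G + c)
1/y(729, 127) = 1/(123/119 + 127 + 729) = 1/(101987/119) = 119/101987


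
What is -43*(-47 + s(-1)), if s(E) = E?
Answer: 2064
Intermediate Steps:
-43*(-47 + s(-1)) = -43*(-47 - 1) = -43*(-48) = 2064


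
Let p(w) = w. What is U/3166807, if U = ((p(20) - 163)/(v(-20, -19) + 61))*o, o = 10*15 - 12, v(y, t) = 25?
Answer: -9867/136172701 ≈ -7.2459e-5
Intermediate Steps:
o = 138 (o = 150 - 12 = 138)
U = -9867/43 (U = ((20 - 163)/(25 + 61))*138 = -143/86*138 = -9867/43 ≈ -229.47)
U/3166807 = -9867/43/3166807 = -9867/43*1/3166807 = -9867/136172701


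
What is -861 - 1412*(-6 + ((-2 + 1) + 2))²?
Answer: -36161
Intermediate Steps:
-861 - 1412*(-6 + ((-2 + 1) + 2))² = -861 - 1412*(-6 + (-1 + 2))² = -861 - 1412*(-6 + 1)² = -861 - 1412*(-5)² = -861 - 1412*25 = -861 - 35300 = -36161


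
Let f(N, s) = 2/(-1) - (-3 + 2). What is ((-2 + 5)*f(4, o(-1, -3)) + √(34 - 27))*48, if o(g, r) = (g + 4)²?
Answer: -144 + 48*√7 ≈ -17.004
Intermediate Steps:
o(g, r) = (4 + g)²
f(N, s) = -1 (f(N, s) = 2*(-1) - 1*(-1) = -2 + 1 = -1)
((-2 + 5)*f(4, o(-1, -3)) + √(34 - 27))*48 = ((-2 + 5)*(-1) + √(34 - 27))*48 = (3*(-1) + √7)*48 = (-3 + √7)*48 = -144 + 48*√7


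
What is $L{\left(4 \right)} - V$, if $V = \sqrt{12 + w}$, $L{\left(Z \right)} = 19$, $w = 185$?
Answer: $19 - \sqrt{197} \approx 4.9643$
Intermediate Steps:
$V = \sqrt{197}$ ($V = \sqrt{12 + 185} = \sqrt{197} \approx 14.036$)
$L{\left(4 \right)} - V = 19 - \sqrt{197}$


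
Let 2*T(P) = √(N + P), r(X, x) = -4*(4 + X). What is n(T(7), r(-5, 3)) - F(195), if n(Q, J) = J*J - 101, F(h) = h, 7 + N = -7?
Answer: -280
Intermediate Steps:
N = -14 (N = -7 - 7 = -14)
r(X, x) = -16 - 4*X
T(P) = √(-14 + P)/2
n(Q, J) = -101 + J² (n(Q, J) = J² - 101 = -101 + J²)
n(T(7), r(-5, 3)) - F(195) = (-101 + (-16 - 4*(-5))²) - 1*195 = (-101 + (-16 + 20)²) - 195 = (-101 + 4²) - 195 = (-101 + 16) - 195 = -85 - 195 = -280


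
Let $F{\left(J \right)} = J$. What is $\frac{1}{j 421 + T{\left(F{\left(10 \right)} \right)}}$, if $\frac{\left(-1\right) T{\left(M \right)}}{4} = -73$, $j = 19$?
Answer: $\frac{1}{8291} \approx 0.00012061$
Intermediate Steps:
$T{\left(M \right)} = 292$ ($T{\left(M \right)} = \left(-4\right) \left(-73\right) = 292$)
$\frac{1}{j 421 + T{\left(F{\left(10 \right)} \right)}} = \frac{1}{19 \cdot 421 + 292} = \frac{1}{7999 + 292} = \frac{1}{8291}$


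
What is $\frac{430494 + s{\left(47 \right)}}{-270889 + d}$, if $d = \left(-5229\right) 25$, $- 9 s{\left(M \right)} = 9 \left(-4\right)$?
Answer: $- \frac{215249}{200807} \approx -1.0719$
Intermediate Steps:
$s{\left(M \right)} = 4$ ($s{\left(M \right)} = - \frac{9 \left(-4\right)}{9} = \left(- \frac{1}{9}\right) \left(-36\right) = 4$)
$d = -130725$
$\frac{430494 + s{\left(47 \right)}}{-270889 + d} = \frac{430494 + 4}{-270889 - 130725} = \frac{430498}{-401614} = 430498 \left(- \frac{1}{401614}\right) = - \frac{215249}{200807}$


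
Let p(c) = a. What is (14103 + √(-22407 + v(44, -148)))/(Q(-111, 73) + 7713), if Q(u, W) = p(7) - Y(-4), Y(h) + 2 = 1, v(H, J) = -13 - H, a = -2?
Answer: 14103/7712 + 3*I*√39/964 ≈ 1.8287 + 0.019435*I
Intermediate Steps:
Y(h) = -1 (Y(h) = -2 + 1 = -1)
p(c) = -2
Q(u, W) = -1 (Q(u, W) = -2 - 1*(-1) = -2 + 1 = -1)
(14103 + √(-22407 + v(44, -148)))/(Q(-111, 73) + 7713) = (14103 + √(-22407 + (-13 - 1*44)))/(-1 + 7713) = (14103 + √(-22407 + (-13 - 44)))/7712 = (14103 + √(-22407 - 57))*(1/7712) = (14103 + √(-22464))*(1/7712) = (14103 + 24*I*√39)*(1/7712) = 14103/7712 + 3*I*√39/964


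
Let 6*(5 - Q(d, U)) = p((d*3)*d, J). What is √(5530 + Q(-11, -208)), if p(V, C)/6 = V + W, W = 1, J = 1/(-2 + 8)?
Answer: √5171 ≈ 71.910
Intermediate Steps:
J = ⅙ (J = 1/6 = ⅙ ≈ 0.16667)
p(V, C) = 6 + 6*V (p(V, C) = 6*(V + 1) = 6*(1 + V) = 6 + 6*V)
Q(d, U) = 4 - 3*d² (Q(d, U) = 5 - (6 + 6*((d*3)*d))/6 = 5 - (6 + 6*((3*d)*d))/6 = 5 - (6 + 6*(3*d²))/6 = 5 - (6 + 18*d²)/6 = 5 + (-1 - 3*d²) = 4 - 3*d²)
√(5530 + Q(-11, -208)) = √(5530 + (4 - 3*(-11)²)) = √(5530 + (4 - 3*121)) = √(5530 + (4 - 363)) = √(5530 - 359) = √5171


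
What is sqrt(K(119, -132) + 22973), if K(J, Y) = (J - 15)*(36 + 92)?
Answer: sqrt(36285) ≈ 190.49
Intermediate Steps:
K(J, Y) = -1920 + 128*J (K(J, Y) = (-15 + J)*128 = -1920 + 128*J)
sqrt(K(119, -132) + 22973) = sqrt((-1920 + 128*119) + 22973) = sqrt((-1920 + 15232) + 22973) = sqrt(13312 + 22973) = sqrt(36285)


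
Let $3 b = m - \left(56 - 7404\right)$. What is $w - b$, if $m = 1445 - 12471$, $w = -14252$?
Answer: $-13026$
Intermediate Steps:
$m = -11026$
$b = -1226$ ($b = \frac{-11026 - \left(56 - 7404\right)}{3} = \frac{-11026 - -7348}{3} = \frac{-11026 + 7348}{3} = \frac{1}{3} \left(-3678\right) = -1226$)
$w - b = -14252 - -1226 = -14252 + 1226 = -13026$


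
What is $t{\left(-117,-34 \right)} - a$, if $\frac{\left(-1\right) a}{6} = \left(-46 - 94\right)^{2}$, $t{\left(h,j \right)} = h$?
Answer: $117483$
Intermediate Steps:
$a = -117600$ ($a = - 6 \left(-46 - 94\right)^{2} = - 6 \left(-140\right)^{2} = \left(-6\right) 19600 = -117600$)
$t{\left(-117,-34 \right)} - a = -117 - -117600 = -117 + 117600 = 117483$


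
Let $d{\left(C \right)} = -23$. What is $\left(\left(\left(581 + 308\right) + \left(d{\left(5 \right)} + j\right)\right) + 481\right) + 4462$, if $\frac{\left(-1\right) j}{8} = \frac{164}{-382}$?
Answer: $\frac{1110175}{191} \approx 5812.4$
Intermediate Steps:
$j = \frac{656}{191}$ ($j = - 8 \frac{164}{-382} = - 8 \cdot 164 \left(- \frac{1}{382}\right) = \left(-8\right) \left(- \frac{82}{191}\right) = \frac{656}{191} \approx 3.4346$)
$\left(\left(\left(581 + 308\right) + \left(d{\left(5 \right)} + j\right)\right) + 481\right) + 4462 = \left(\left(\left(581 + 308\right) + \left(-23 + \frac{656}{191}\right)\right) + 481\right) + 4462 = \left(\left(889 - \frac{3737}{191}\right) + 481\right) + 4462 = \left(\frac{166062}{191} + 481\right) + 4462 = \frac{257933}{191} + 4462 = \frac{1110175}{191}$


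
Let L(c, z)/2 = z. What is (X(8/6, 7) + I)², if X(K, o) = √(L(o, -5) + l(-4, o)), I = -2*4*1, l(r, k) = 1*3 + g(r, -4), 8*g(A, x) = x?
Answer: (16 - I*√30)²/4 ≈ 56.5 - 43.818*I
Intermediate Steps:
L(c, z) = 2*z
g(A, x) = x/8
l(r, k) = 5/2 (l(r, k) = 1*3 + (⅛)*(-4) = 3 - ½ = 5/2)
I = -8 (I = -8*1 = -8)
X(K, o) = I*√30/2 (X(K, o) = √(2*(-5) + 5/2) = √(-10 + 5/2) = √(-15/2) = I*√30/2)
(X(8/6, 7) + I)² = (I*√30/2 - 8)² = (-8 + I*√30/2)²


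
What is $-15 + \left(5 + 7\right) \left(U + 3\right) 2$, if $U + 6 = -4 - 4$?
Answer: $-279$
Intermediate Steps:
$U = -14$ ($U = -6 - 8 = -14$)
$-15 + \left(5 + 7\right) \left(U + 3\right) 2 = -15 + \left(5 + 7\right) \left(-14 + 3\right) 2 = -15 + 12 \left(-11\right) 2 = -15 - 264 = -279$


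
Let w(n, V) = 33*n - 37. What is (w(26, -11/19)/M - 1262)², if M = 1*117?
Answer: 21559929889/13689 ≈ 1.5750e+6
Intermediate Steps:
w(n, V) = -37 + 33*n
M = 117
(w(26, -11/19)/M - 1262)² = ((-37 + 33*26)/117 - 1262)² = ((-37 + 858)*(1/117) - 1262)² = (821*(1/117) - 1262)² = (821/117 - 1262)² = (-146833/117)² = 21559929889/13689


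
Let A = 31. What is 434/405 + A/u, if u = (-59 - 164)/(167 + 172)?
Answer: -4159363/90315 ≈ -46.054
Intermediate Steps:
u = -223/339 ≈ -0.65782
434/405 + A/u = 434/405 + 31/(-223/339) = 434*(1/405) + 31*(-339/223) = 434/405 - 10509/223 = -4159363/90315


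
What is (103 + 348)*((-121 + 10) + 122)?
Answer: 4961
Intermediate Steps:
(103 + 348)*((-121 + 10) + 122) = 451*(-111 + 122) = 451*11 = 4961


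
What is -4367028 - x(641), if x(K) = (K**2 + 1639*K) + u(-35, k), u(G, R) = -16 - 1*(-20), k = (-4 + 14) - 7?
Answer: -5828512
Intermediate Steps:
k = 3 (k = 10 - 7 = 3)
u(G, R) = 4 (u(G, R) = -16 + 20 = 4)
x(K) = 4 + K**2 + 1639*K (x(K) = (K**2 + 1639*K) + 4 = 4 + K**2 + 1639*K)
-4367028 - x(641) = -4367028 - (4 + 641**2 + 1639*641) = -4367028 - (4 + 410881 + 1050599) = -4367028 - 1*1461484 = -4367028 - 1461484 = -5828512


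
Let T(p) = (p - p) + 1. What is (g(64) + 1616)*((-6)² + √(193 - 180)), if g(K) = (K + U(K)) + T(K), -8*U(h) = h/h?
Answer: 121023/2 + 13447*√13/8 ≈ 66572.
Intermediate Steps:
U(h) = -⅛ (U(h) = -h/(8*h) = -⅛*1 = -⅛)
T(p) = 1 (T(p) = 0 + 1 = 1)
g(K) = 7/8 + K (g(K) = (K - ⅛) + 1 = (-⅛ + K) + 1 = 7/8 + K)
(g(64) + 1616)*((-6)² + √(193 - 180)) = ((7/8 + 64) + 1616)*((-6)² + √(193 - 180)) = (519/8 + 1616)*(36 + √13) = 13447*(36 + √13)/8 = 121023/2 + 13447*√13/8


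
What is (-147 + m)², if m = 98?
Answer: 2401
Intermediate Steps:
(-147 + m)² = (-147 + 98)² = (-49)² = 2401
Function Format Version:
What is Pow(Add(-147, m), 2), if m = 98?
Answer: 2401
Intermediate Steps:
Pow(Add(-147, m), 2) = Pow(Add(-147, 98), 2) = Pow(-49, 2) = 2401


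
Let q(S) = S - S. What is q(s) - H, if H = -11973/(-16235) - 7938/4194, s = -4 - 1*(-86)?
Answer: 4369926/3782755 ≈ 1.1552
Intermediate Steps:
s = 82 (s = -4 + 86 = 82)
q(S) = 0
H = -4369926/3782755 (H = -11973*(-1/16235) - 7938*1/4194 = 11973/16235 - 441/233 = -4369926/3782755 ≈ -1.1552)
q(s) - H = 0 - 1*(-4369926/3782755) = 0 + 4369926/3782755 = 4369926/3782755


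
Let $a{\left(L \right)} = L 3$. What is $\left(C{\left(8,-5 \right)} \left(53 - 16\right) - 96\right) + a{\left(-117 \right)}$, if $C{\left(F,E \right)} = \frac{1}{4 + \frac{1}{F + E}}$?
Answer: $- \frac{5700}{13} \approx -438.46$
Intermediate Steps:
$a{\left(L \right)} = 3 L$
$C{\left(F,E \right)} = \frac{1}{4 + \frac{1}{E + F}}$
$\left(C{\left(8,-5 \right)} \left(53 - 16\right) - 96\right) + a{\left(-117 \right)} = \left(\frac{-5 + 8}{1 + 4 \left(-5\right) + 4 \cdot 8} \left(53 - 16\right) - 96\right) + 3 \left(-117\right) = \left(\frac{1}{1 - 20 + 32} \cdot 3 \left(53 - 16\right) - 96\right) - 351 = \left(\frac{1}{13} \cdot 3 \cdot 37 - 96\right) - 351 = \left(\frac{3}{13} \cdot 37 - 96\right) - 351 = \left(\frac{111}{13} - 96\right) - 351 = - \frac{1137}{13} - 351 = - \frac{5700}{13}$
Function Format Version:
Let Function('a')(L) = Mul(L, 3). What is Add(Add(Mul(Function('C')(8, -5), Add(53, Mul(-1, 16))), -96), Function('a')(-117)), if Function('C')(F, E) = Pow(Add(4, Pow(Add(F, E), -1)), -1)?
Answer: Rational(-5700, 13) ≈ -438.46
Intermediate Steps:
Function('a')(L) = Mul(3, L)
Function('C')(F, E) = Pow(Add(4, Pow(Add(E, F), -1)), -1)
Add(Add(Mul(Function('C')(8, -5), Add(53, Mul(-1, 16))), -96), Function('a')(-117)) = Add(Add(Mul(Mul(Pow(Add(1, Mul(4, -5), Mul(4, 8)), -1), Add(-5, 8)), Add(53, Mul(-1, 16))), -96), Mul(3, -117)) = Add(Add(Mul(Mul(Pow(Add(1, -20, 32), -1), 3), Add(53, -16)), -96), -351) = Add(Add(Mul(Mul(Pow(13, -1), 3), 37), -96), -351) = Add(Add(Mul(Mul(Rational(1, 13), 3), 37), -96), -351) = Add(Add(Mul(Rational(3, 13), 37), -96), -351) = Add(Add(Rational(111, 13), -96), -351) = Add(Rational(-1137, 13), -351) = Rational(-5700, 13)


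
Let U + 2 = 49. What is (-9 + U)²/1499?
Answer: 1444/1499 ≈ 0.96331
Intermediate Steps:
U = 47 (U = -2 + 49 = 47)
(-9 + U)²/1499 = (-9 + 47)²/1499 = 38²*(1/1499) = 1444*(1/1499) = 1444/1499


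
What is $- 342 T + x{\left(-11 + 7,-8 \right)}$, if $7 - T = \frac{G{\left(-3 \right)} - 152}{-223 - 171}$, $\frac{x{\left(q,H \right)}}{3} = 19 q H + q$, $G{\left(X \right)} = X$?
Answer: $- \frac{88149}{197} \approx -447.46$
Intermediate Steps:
$x{\left(q,H \right)} = 3 q + 57 H q$ ($x{\left(q,H \right)} = 3 \left(19 q H + q\right) = 3 \left(19 H q + q\right) = 3 \left(q + 19 H q\right) = 3 q + 57 H q$)
$T = \frac{2603}{394}$ ($T = 7 - \frac{-3 - 152}{-223 - 171} = 7 - - \frac{155}{-394} = 7 - \left(-155\right) \left(- \frac{1}{394}\right) = 7 - \frac{155}{394} = \frac{2603}{394} \approx 6.6066$)
$- 342 T + x{\left(-11 + 7,-8 \right)} = \left(-342\right) \frac{2603}{394} + 3 \left(-11 + 7\right) \left(1 + 19 \left(-8\right)\right) = - \frac{445113}{197} + 3 \left(-4\right) \left(1 - 152\right) = - \frac{445113}{197} + 3 \left(-4\right) \left(-151\right) = - \frac{445113}{197} + 1812 = - \frac{88149}{197}$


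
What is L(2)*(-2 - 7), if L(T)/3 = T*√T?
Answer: -54*√2 ≈ -76.368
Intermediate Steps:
L(T) = 3*T^(3/2) (L(T) = 3*(T*√T) = 3*T^(3/2))
L(2)*(-2 - 7) = (3*2^(3/2))*(-2 - 7) = (3*(2*√2))*(-9) = (6*√2)*(-9) = -54*√2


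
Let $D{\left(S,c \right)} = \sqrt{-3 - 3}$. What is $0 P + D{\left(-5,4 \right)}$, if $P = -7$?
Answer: $i \sqrt{6} \approx 2.4495 i$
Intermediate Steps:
$D{\left(S,c \right)} = i \sqrt{6}$ ($D{\left(S,c \right)} = \sqrt{-6} = i \sqrt{6}$)
$0 P + D{\left(-5,4 \right)} = 0 \left(-7\right) + i \sqrt{6} = 0 + i \sqrt{6} = i \sqrt{6}$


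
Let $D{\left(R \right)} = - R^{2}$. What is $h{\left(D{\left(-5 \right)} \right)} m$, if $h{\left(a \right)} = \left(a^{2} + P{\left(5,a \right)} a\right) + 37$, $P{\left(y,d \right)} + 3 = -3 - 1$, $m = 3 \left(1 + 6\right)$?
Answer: $17577$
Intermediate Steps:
$m = 21$ ($m = 3 \cdot 7 = 21$)
$P{\left(y,d \right)} = -7$ ($P{\left(y,d \right)} = -3 - 4 = -7$)
$h{\left(a \right)} = 37 + a^{2} - 7 a$ ($h{\left(a \right)} = \left(a^{2} - 7 a\right) + 37 = 37 + a^{2} - 7 a$)
$h{\left(D{\left(-5 \right)} \right)} m = \left(37 + \left(- \left(-5\right)^{2}\right)^{2} - 7 \left(- \left(-5\right)^{2}\right)\right) 21 = \left(37 + \left(\left(-1\right) 25\right)^{2} - 7 \left(\left(-1\right) 25\right)\right) 21 = \left(37 + \left(-25\right)^{2} - -175\right) 21 = \left(37 + 625 + 175\right) 21 = 837 \cdot 21 = 17577$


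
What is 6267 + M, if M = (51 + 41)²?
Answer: 14731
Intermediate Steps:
M = 8464 (M = 92² = 8464)
6267 + M = 6267 + 8464 = 14731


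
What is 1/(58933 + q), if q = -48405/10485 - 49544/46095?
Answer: 10740135/632887249348 ≈ 1.6970e-5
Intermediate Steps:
q = -61126607/10740135 (q = -48405*1/10485 - 49544*1/46095 = -3227/699 - 49544/46095 = -61126607/10740135 ≈ -5.6914)
1/(58933 + q) = 1/(58933 - 61126607/10740135) = 1/(632887249348/10740135) = 10740135/632887249348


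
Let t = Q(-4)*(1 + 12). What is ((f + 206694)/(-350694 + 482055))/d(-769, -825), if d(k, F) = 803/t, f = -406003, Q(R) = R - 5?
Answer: 706641/3196451 ≈ 0.22107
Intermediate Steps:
Q(R) = -5 + R
t = -117 (t = (-5 - 4)*(1 + 12) = -9*13 = -117)
d(k, F) = -803/117 (d(k, F) = 803/(-117) = 803*(-1/117) = -803/117)
((f + 206694)/(-350694 + 482055))/d(-769, -825) = ((-406003 + 206694)/(-350694 + 482055))/(-803/117) = -199309/131361*(-117/803) = 706641/3196451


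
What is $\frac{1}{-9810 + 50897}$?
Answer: $\frac{1}{41087} \approx 2.4339 \cdot 10^{-5}$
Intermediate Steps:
$\frac{1}{-9810 + 50897} = \frac{1}{41087}$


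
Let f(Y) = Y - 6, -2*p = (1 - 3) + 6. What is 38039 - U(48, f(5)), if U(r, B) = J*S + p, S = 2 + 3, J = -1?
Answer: 38046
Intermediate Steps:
p = -2 (p = -((1 - 3) + 6)/2 = -(-2 + 6)/2 = -1/2*4 = -2)
S = 5
f(Y) = -6 + Y
U(r, B) = -7 (U(r, B) = -1*5 - 2 = -5 - 2 = -7)
38039 - U(48, f(5)) = 38039 - 1*(-7) = 38039 + 7 = 38046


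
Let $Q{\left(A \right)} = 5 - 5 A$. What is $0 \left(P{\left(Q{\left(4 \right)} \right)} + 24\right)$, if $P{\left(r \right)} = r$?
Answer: $0$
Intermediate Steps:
$0 \left(P{\left(Q{\left(4 \right)} \right)} + 24\right) = 0 \left(\left(5 - 20\right) + 24\right) = 0 \left(-15 + 24\right) = 0 \cdot 9 = 0$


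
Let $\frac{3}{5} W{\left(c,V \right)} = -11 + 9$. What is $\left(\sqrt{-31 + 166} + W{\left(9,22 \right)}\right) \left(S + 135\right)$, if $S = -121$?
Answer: $- \frac{140}{3} + 42 \sqrt{15} \approx 116.0$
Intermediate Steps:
$W{\left(c,V \right)} = - \frac{10}{3}$ ($W{\left(c,V \right)} = \frac{5 \left(-11 + 9\right)}{3} = \frac{5}{3} \left(-2\right) = - \frac{10}{3}$)
$\left(\sqrt{-31 + 166} + W{\left(9,22 \right)}\right) \left(S + 135\right) = \left(\sqrt{-31 + 166} - \frac{10}{3}\right) \left(-121 + 135\right) = \left(\sqrt{135} - \frac{10}{3}\right) 14 = \left(3 \sqrt{15} - \frac{10}{3}\right) 14 = \left(- \frac{10}{3} + 3 \sqrt{15}\right) 14 = - \frac{140}{3} + 42 \sqrt{15}$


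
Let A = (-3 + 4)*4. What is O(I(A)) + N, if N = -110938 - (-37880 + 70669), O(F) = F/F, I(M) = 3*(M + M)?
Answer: -143726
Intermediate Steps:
A = 4 (A = 1*4 = 4)
I(M) = 6*M (I(M) = 3*(2*M) = 6*M)
O(F) = 1
N = -143727 (N = -110938 - 1*32789 = -110938 - 32789 = -143727)
O(I(A)) + N = 1 - 143727 = -143726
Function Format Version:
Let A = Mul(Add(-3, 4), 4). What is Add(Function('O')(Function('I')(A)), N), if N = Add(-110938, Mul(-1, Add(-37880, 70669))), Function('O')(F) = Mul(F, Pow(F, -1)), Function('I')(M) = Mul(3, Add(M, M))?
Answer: -143726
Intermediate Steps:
A = 4 (A = Mul(1, 4) = 4)
Function('I')(M) = Mul(6, M) (Function('I')(M) = Mul(3, Mul(2, M)) = Mul(6, M))
Function('O')(F) = 1
N = -143727 (N = Add(-110938, Mul(-1, 32789)) = Add(-110938, -32789) = -143727)
Add(Function('O')(Function('I')(A)), N) = Add(1, -143727) = -143726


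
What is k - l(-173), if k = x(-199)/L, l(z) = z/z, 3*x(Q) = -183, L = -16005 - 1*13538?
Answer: -29482/29543 ≈ -0.99794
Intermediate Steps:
L = -29543 (L = -16005 - 13538 = -29543)
x(Q) = -61 (x(Q) = (⅓)*(-183) = -61)
l(z) = 1
k = 61/29543 (k = -61/(-29543) = -61*(-1/29543) = 61/29543 ≈ 0.0020648)
k - l(-173) = 61/29543 - 1*1 = 61/29543 - 1 = -29482/29543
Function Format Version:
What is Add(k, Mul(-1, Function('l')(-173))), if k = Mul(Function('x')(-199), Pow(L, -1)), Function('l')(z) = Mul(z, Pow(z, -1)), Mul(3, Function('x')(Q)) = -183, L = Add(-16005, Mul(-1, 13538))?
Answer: Rational(-29482, 29543) ≈ -0.99794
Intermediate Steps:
L = -29543 (L = Add(-16005, -13538) = -29543)
Function('x')(Q) = -61 (Function('x')(Q) = Mul(Rational(1, 3), -183) = -61)
Function('l')(z) = 1
k = Rational(61, 29543) (k = Mul(-61, Pow(-29543, -1)) = Mul(-61, Rational(-1, 29543)) = Rational(61, 29543) ≈ 0.0020648)
Add(k, Mul(-1, Function('l')(-173))) = Add(Rational(61, 29543), Mul(-1, 1)) = Add(Rational(61, 29543), -1) = Rational(-29482, 29543)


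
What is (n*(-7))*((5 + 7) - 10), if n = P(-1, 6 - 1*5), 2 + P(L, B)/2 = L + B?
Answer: 56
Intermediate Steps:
P(L, B) = -4 + 2*B + 2*L (P(L, B) = -4 + 2*(L + B) = -4 + 2*(B + L) = -4 + (2*B + 2*L) = -4 + 2*B + 2*L)
n = -4 (n = -4 + 2*(6 - 1*5) + 2*(-1) = -4 + 2*(6 - 5) - 2 = -4 + 2*1 - 2 = -4 + 2 - 2 = -4)
(n*(-7))*((5 + 7) - 10) = (-4*(-7))*((5 + 7) - 10) = 28*(12 - 10) = 28*2 = 56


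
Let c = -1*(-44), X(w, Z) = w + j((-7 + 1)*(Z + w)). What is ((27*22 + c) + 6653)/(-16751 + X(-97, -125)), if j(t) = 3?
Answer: -7291/16845 ≈ -0.43283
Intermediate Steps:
X(w, Z) = 3 + w (X(w, Z) = w + 3 = 3 + w)
c = 44
((27*22 + c) + 6653)/(-16751 + X(-97, -125)) = ((27*22 + 44) + 6653)/(-16751 + (3 - 97)) = ((594 + 44) + 6653)/(-16751 - 94) = (638 + 6653)/(-16845) = 7291*(-1/16845) = -7291/16845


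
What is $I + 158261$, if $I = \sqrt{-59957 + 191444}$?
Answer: $158261 + \sqrt{131487} \approx 1.5862 \cdot 10^{5}$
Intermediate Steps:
$I = \sqrt{131487} \approx 362.61$
$I + 158261 = \sqrt{131487} + 158261 = 158261 + \sqrt{131487}$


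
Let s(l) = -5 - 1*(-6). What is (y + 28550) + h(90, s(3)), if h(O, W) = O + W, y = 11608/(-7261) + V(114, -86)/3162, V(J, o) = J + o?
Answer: 328770147287/11479641 ≈ 28639.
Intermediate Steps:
s(l) = 1 (s(l) = -5 + 6 = 1)
y = -18250594/11479641 (y = 11608/(-7261) + (114 - 86)/3162 = 11608*(-1/7261) + 28*(1/3162) = -11608/7261 + 14/1581 = -18250594/11479641 ≈ -1.5898)
(y + 28550) + h(90, s(3)) = (-18250594/11479641 + 28550) + (90 + 1) = 327725499956/11479641 + 91 = 328770147287/11479641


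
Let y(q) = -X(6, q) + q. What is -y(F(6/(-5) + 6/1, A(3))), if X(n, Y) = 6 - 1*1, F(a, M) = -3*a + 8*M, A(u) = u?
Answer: -23/5 ≈ -4.6000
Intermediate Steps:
X(n, Y) = 5 (X(n, Y) = 6 - 1 = 5)
y(q) = -5 + q (y(q) = -1*5 + q = -5 + q)
-y(F(6/(-5) + 6/1, A(3))) = -(-5 + (-3*(6/(-5) + 6/1) + 8*3)) = -(-5 + (-3*(6*(-⅕) + 6*1) + 24)) = -(-5 + (-3*(-6/5 + 6) + 24)) = -(-5 + (-3*24/5 + 24)) = -(-5 + (-72/5 + 24)) = -(-5 + 48/5) = -1*23/5 = -23/5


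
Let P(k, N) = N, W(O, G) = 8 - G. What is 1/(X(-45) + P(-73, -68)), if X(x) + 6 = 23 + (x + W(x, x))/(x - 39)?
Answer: -21/1073 ≈ -0.019571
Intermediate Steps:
X(x) = 17 + 8/(-39 + x) (X(x) = -6 + (23 + (x + (8 - x))/(x - 39)) = -6 + (23 + 8/(-39 + x)) = 17 + 8/(-39 + x))
1/(X(-45) + P(-73, -68)) = 1/((-655 + 17*(-45))/(-39 - 45) - 68) = 1/((-655 - 765)/(-84) - 68) = 1/(-1/84*(-1420) - 68) = 1/(355/21 - 68) = 1/(-1073/21) = -21/1073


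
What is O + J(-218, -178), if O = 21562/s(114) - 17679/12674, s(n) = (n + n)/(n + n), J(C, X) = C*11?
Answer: 242866857/12674 ≈ 19163.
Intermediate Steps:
J(C, X) = 11*C
s(n) = 1 (s(n) = (2*n)/((2*n)) = (2*n)*(1/(2*n)) = 1)
O = 273259109/12674 (O = 21562/1 - 17679/12674 = 21562*1 - 17679*1/12674 = 21562 - 17679/12674 = 273259109/12674 ≈ 21561.)
O + J(-218, -178) = 273259109/12674 + 11*(-218) = 273259109/12674 - 2398 = 242866857/12674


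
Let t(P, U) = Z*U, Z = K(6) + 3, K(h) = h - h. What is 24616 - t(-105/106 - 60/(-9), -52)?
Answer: 24772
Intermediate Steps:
K(h) = 0
Z = 3 (Z = 0 + 3 = 3)
t(P, U) = 3*U
24616 - t(-105/106 - 60/(-9), -52) = 24616 - 3*(-52) = 24616 - 1*(-156) = 24616 + 156 = 24772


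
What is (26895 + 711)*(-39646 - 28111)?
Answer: -1870499742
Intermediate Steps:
(26895 + 711)*(-39646 - 28111) = 27606*(-67757) = -1870499742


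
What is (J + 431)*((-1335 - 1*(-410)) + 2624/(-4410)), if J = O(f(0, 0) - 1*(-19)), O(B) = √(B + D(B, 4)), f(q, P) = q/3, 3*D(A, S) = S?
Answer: -879643847/2205 - 2040937*√183/6615 ≈ -4.0311e+5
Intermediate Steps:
D(A, S) = S/3
f(q, P) = q/3 (f(q, P) = q*(⅓) = q/3)
O(B) = √(4/3 + B) (O(B) = √(B + (⅓)*4) = √(B + 4/3) = √(4/3 + B))
J = √183/3 (J = √(12 + 9*((⅓)*0 - 1*(-19)))/3 = √(12 + 9*(0 + 19))/3 = √(12 + 9*19)/3 = √(12 + 171)/3 = √183/3 ≈ 4.5092)
(J + 431)*((-1335 - 1*(-410)) + 2624/(-4410)) = (√183/3 + 431)*((-1335 - 1*(-410)) + 2624/(-4410)) = (431 + √183/3)*((-1335 + 410) + 2624*(-1/4410)) = (431 + √183/3)*(-925 - 1312/2205) = (431 + √183/3)*(-2040937/2205) = -879643847/2205 - 2040937*√183/6615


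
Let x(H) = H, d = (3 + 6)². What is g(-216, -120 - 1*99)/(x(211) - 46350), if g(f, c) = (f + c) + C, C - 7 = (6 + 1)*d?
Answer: -139/46139 ≈ -0.0030126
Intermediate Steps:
d = 81 (d = 9² = 81)
C = 574 (C = 7 + (6 + 1)*81 = 7 + 7*81 = 7 + 567 = 574)
g(f, c) = 574 + c + f (g(f, c) = (f + c) + 574 = (c + f) + 574 = 574 + c + f)
g(-216, -120 - 1*99)/(x(211) - 46350) = (574 + (-120 - 1*99) - 216)/(211 - 46350) = (574 + (-120 - 99) - 216)/(-46139) = (574 - 219 - 216)*(-1/46139) = 139*(-1/46139) = -139/46139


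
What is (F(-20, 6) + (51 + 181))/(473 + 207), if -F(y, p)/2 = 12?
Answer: 26/85 ≈ 0.30588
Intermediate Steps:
F(y, p) = -24 (F(y, p) = -2*12 = -24)
(F(-20, 6) + (51 + 181))/(473 + 207) = (-24 + (51 + 181))/(473 + 207) = (-24 + 232)/680 = 208*(1/680) = 26/85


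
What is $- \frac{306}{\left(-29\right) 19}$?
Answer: $\frac{306}{551} \approx 0.55535$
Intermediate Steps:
$- \frac{306}{\left(-29\right) 19} = - \frac{306}{-551} = \left(-306\right) \left(- \frac{1}{551}\right) = \frac{306}{551}$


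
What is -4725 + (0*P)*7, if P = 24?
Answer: -4725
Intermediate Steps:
-4725 + (0*P)*7 = -4725 + (0*24)*7 = -4725 + 0*7 = -4725 + 0 = -4725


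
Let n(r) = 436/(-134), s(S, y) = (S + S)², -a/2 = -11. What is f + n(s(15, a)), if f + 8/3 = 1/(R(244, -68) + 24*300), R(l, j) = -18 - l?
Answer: -8256019/1394538 ≈ -5.9203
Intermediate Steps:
a = 22 (a = -2*(-11) = 22)
s(S, y) = 4*S² (s(S, y) = (2*S)² = 4*S²)
n(r) = -218/67 (n(r) = 436*(-1/134) = -218/67)
f = -55501/20814 (f = -8/3 + 1/((-18 - 1*244) + 24*300) = -8/3 + 1/((-18 - 244) + 7200) = -8/3 + 1/(-262 + 7200) = -8/3 + 1/6938 = -55501/20814 ≈ -2.6665)
f + n(s(15, a)) = -55501/20814 - 218/67 = -8256019/1394538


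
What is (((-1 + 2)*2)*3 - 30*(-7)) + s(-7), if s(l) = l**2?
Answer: 265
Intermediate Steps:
(((-1 + 2)*2)*3 - 30*(-7)) + s(-7) = (((-1 + 2)*2)*3 - 30*(-7)) + (-7)**2 = ((1*2)*3 + 210) + 49 = (2*3 + 210) + 49 = (6 + 210) + 49 = 216 + 49 = 265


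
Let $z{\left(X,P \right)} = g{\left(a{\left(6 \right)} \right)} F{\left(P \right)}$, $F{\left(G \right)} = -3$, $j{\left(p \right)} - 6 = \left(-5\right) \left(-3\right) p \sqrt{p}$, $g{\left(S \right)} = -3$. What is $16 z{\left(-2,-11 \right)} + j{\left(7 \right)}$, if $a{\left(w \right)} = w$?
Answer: $150 + 105 \sqrt{7} \approx 427.8$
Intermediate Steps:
$j{\left(p \right)} = 6 + 15 p^{\frac{3}{2}}$ ($j{\left(p \right)} = 6 + \left(-5\right) \left(-3\right) p \sqrt{p} = 6 + 15 p \sqrt{p} = 6 + 15 p^{\frac{3}{2}}$)
$z{\left(X,P \right)} = 9$ ($z{\left(X,P \right)} = \left(-3\right) \left(-3\right) = 9$)
$16 z{\left(-2,-11 \right)} + j{\left(7 \right)} = 16 \cdot 9 + \left(6 + 15 \cdot 7^{\frac{3}{2}}\right) = 144 + \left(6 + 15 \cdot 7 \sqrt{7}\right) = 144 + \left(6 + 105 \sqrt{7}\right) = 150 + 105 \sqrt{7}$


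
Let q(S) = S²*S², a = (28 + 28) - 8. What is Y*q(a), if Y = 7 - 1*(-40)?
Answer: 249495552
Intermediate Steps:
a = 48 (a = 56 - 8 = 48)
q(S) = S⁴
Y = 47 (Y = 7 + 40 = 47)
Y*q(a) = 47*48⁴ = 47*5308416 = 249495552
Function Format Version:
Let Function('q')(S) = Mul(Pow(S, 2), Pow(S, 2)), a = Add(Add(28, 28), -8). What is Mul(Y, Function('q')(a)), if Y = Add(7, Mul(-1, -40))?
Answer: 249495552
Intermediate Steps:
a = 48 (a = Add(56, -8) = 48)
Function('q')(S) = Pow(S, 4)
Y = 47 (Y = Add(7, 40) = 47)
Mul(Y, Function('q')(a)) = Mul(47, Pow(48, 4)) = Mul(47, 5308416) = 249495552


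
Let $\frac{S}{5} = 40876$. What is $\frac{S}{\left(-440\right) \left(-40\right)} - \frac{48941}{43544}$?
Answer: $\frac{4567137}{435440} \approx 10.489$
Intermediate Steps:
$S = 204380$ ($S = 5 \cdot 40876 = 204380$)
$\frac{S}{\left(-440\right) \left(-40\right)} - \frac{48941}{43544} = \frac{204380}{\left(-440\right) \left(-40\right)} - \frac{48941}{43544} = \frac{204380}{17600} - \frac{48941}{43544} = 204380 \cdot \frac{1}{17600} - \frac{48941}{43544} = \frac{929}{80} - \frac{48941}{43544} = \frac{4567137}{435440}$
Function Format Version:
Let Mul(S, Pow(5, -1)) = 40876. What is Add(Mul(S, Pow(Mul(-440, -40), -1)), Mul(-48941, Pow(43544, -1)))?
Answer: Rational(4567137, 435440) ≈ 10.489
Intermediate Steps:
S = 204380 (S = Mul(5, 40876) = 204380)
Add(Mul(S, Pow(Mul(-440, -40), -1)), Mul(-48941, Pow(43544, -1))) = Add(Mul(204380, Pow(Mul(-440, -40), -1)), Mul(-48941, Pow(43544, -1))) = Add(Mul(204380, Pow(17600, -1)), Mul(-48941, Rational(1, 43544))) = Add(Mul(204380, Rational(1, 17600)), Rational(-48941, 43544)) = Add(Rational(929, 80), Rational(-48941, 43544)) = Rational(4567137, 435440)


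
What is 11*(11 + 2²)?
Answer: 165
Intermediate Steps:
11*(11 + 2²) = 11*(11 + 4) = 11*15 = 165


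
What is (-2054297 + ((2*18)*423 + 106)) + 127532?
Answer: -1911431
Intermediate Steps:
(-2054297 + ((2*18)*423 + 106)) + 127532 = (-2054297 + (36*423 + 106)) + 127532 = (-2054297 + (15228 + 106)) + 127532 = (-2054297 + 15334) + 127532 = -2038963 + 127532 = -1911431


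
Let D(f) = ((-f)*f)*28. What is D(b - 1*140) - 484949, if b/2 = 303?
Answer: -6565317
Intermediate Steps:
b = 606 (b = 2*303 = 606)
D(f) = -28*f² (D(f) = -f²*28 = -28*f²)
D(b - 1*140) - 484949 = -28*(606 - 1*140)² - 484949 = -28*(606 - 140)² - 484949 = -28*466² - 484949 = -28*217156 - 484949 = -6080368 - 484949 = -6565317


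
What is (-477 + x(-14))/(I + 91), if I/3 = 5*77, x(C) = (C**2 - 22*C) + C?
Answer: 13/1246 ≈ 0.010433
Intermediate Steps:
x(C) = C**2 - 21*C
I = 1155 (I = 3*(5*77) = 3*385 = 1155)
(-477 + x(-14))/(I + 91) = (-477 - 14*(-21 - 14))/(1155 + 91) = (-477 - 14*(-35))/1246 = (-477 + 490)*(1/1246) = 13*(1/1246) = 13/1246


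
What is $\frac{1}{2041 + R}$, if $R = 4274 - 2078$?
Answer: $\frac{1}{4237} \approx 0.00023602$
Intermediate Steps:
$R = 2196$ ($R = 4274 - 2078 = 2196$)
$\frac{1}{2041 + R} = \frac{1}{2041 + 2196} = \frac{1}{4237}$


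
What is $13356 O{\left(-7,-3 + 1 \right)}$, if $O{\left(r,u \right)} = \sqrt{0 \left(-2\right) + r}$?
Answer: $13356 i \sqrt{7} \approx 35337.0 i$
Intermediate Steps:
$O{\left(r,u \right)} = \sqrt{r}$ ($O{\left(r,u \right)} = \sqrt{0 + r} = \sqrt{r}$)
$13356 O{\left(-7,-3 + 1 \right)} = 13356 \sqrt{-7} = 13356 i \sqrt{7}$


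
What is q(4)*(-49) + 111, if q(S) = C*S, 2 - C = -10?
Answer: -2241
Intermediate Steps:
C = 12 (C = 2 - 1*(-10) = 2 + 10 = 12)
q(S) = 12*S
q(4)*(-49) + 111 = (12*4)*(-49) + 111 = 48*(-49) + 111 = -2352 + 111 = -2241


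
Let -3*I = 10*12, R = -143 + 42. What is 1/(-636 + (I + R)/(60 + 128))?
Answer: -4/2547 ≈ -0.0015705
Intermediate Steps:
R = -101
I = -40 (I = -10*12/3 = -⅓*120 = -40)
1/(-636 + (I + R)/(60 + 128)) = 1/(-636 + (-40 - 101)/(60 + 128)) = 1/(-636 - 141/188) = 1/(-636 - 141*1/188) = 1/(-636 - ¾) = 1/(-2547/4) = -4/2547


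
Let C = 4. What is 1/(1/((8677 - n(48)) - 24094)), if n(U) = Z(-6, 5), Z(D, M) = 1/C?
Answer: -61669/4 ≈ -15417.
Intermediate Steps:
Z(D, M) = ¼ (Z(D, M) = 1/4 = ¼)
n(U) = ¼
1/(1/((8677 - n(48)) - 24094)) = 1/(1/((8677 - 1*¼) - 24094)) = 1/(1/((8677 - ¼) - 24094)) = 1/(1/(34707/4 - 24094)) = 1/(1/(-61669/4)) = 1/(-4/61669) = -61669/4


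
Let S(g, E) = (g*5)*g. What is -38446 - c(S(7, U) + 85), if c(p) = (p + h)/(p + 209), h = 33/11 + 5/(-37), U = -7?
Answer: -766740894/19943 ≈ -38447.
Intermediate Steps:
h = 106/37 (h = 33*(1/11) + 5*(-1/37) = 3 - 5/37 = 106/37 ≈ 2.8649)
S(g, E) = 5*g² (S(g, E) = (5*g)*g = 5*g²)
c(p) = (106/37 + p)/(209 + p) (c(p) = (p + 106/37)/(p + 209) = (106/37 + p)/(209 + p))
-38446 - c(S(7, U) + 85) = -38446 - (106/37 + (5*7² + 85))/(209 + (5*7² + 85)) = -38446 - (106/37 + (5*49 + 85))/(209 + (5*49 + 85)) = -38446 - (106/37 + (245 + 85))/(209 + (245 + 85)) = -38446 - (106/37 + 330)/(209 + 330) = -38446 - 12316/(539*37) = -38446 - 1*12316/19943 = -38446 - 12316/19943 = -766740894/19943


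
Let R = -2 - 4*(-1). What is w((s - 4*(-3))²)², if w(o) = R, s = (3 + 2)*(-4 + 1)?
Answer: 4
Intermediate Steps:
s = -15 (s = 5*(-3) = -15)
R = 2 (R = -2 + 4 = 2)
w(o) = 2
w((s - 4*(-3))²)² = 2² = 4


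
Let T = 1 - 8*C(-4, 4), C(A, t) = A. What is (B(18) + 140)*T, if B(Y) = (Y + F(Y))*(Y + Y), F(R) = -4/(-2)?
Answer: 28380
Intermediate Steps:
F(R) = 2 (F(R) = -4*(-1/2) = 2)
B(Y) = 2*Y*(2 + Y) (B(Y) = (Y + 2)*(Y + Y) = (2 + Y)*(2*Y) = 2*Y*(2 + Y))
T = 33 (T = 1 - 8*(-4) = 1 + 32 = 33)
(B(18) + 140)*T = (2*18*(2 + 18) + 140)*33 = (2*18*20 + 140)*33 = (720 + 140)*33 = 860*33 = 28380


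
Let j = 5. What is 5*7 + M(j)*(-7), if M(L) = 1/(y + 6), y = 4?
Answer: 343/10 ≈ 34.300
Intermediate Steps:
M(L) = ⅒ (M(L) = 1/(4 + 6) = 1/10 = ⅒)
5*7 + M(j)*(-7) = 5*7 + (⅒)*(-7) = 35 - 7/10 = 343/10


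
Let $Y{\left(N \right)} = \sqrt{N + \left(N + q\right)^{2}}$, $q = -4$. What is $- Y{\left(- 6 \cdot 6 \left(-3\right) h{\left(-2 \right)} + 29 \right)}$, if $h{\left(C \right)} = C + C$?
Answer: $- \sqrt{165246} \approx -406.5$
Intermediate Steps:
$h{\left(C \right)} = 2 C$
$Y{\left(N \right)} = \sqrt{N + \left(-4 + N\right)^{2}}$ ($Y{\left(N \right)} = \sqrt{N + \left(N - 4\right)^{2}} = \sqrt{N + \left(-4 + N\right)^{2}}$)
$- Y{\left(- 6 \cdot 6 \left(-3\right) h{\left(-2 \right)} + 29 \right)} = - \sqrt{\left(- 6 \cdot 6 \left(-3\right) 2 \left(-2\right) + 29\right) + \left(-4 + \left(- 6 \cdot 6 \left(-3\right) 2 \left(-2\right) + 29\right)\right)^{2}} = - \sqrt{\left(- 6 \left(\left(-18\right) \left(-4\right)\right) + 29\right) + \left(-4 + \left(- 6 \left(\left(-18\right) \left(-4\right)\right) + 29\right)\right)^{2}} = - \sqrt{\left(\left(-6\right) 72 + 29\right) + \left(-4 + \left(\left(-6\right) 72 + 29\right)\right)^{2}} = - \sqrt{\left(-432 + 29\right) + \left(-4 + \left(-432 + 29\right)\right)^{2}} = - \sqrt{-403 + \left(-4 - 403\right)^{2}} = - \sqrt{-403 + \left(-407\right)^{2}} = - \sqrt{-403 + 165649} = - \sqrt{165246}$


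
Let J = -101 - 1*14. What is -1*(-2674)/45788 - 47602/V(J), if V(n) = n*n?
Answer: -1072118363/302773150 ≈ -3.5410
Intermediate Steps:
J = -115 (J = -101 - 14 = -115)
V(n) = n²
-1*(-2674)/45788 - 47602/V(J) = -1*(-2674)/45788 - 47602/((-115)²) = 2674*(1/45788) - 47602/13225 = 1337/22894 - 47602*1/13225 = 1337/22894 - 47602/13225 = -1072118363/302773150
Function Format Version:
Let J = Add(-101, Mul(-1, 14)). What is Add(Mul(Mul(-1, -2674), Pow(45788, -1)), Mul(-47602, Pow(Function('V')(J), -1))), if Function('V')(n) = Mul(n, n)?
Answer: Rational(-1072118363, 302773150) ≈ -3.5410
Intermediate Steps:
J = -115 (J = Add(-101, -14) = -115)
Function('V')(n) = Pow(n, 2)
Add(Mul(Mul(-1, -2674), Pow(45788, -1)), Mul(-47602, Pow(Function('V')(J), -1))) = Add(Mul(Mul(-1, -2674), Pow(45788, -1)), Mul(-47602, Pow(Pow(-115, 2), -1))) = Add(Mul(2674, Rational(1, 45788)), Mul(-47602, Pow(13225, -1))) = Add(Rational(1337, 22894), Mul(-47602, Rational(1, 13225))) = Add(Rational(1337, 22894), Rational(-47602, 13225)) = Rational(-1072118363, 302773150)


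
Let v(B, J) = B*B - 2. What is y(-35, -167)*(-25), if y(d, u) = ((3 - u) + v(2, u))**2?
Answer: -739600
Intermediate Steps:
v(B, J) = -2 + B**2 (v(B, J) = B**2 - 2 = -2 + B**2)
y(d, u) = (5 - u)**2 (y(d, u) = ((3 - u) + (-2 + 2**2))**2 = ((3 - u) + (-2 + 4))**2 = ((3 - u) + 2)**2 = (5 - u)**2)
y(-35, -167)*(-25) = (5 - 1*(-167))**2*(-25) = (5 + 167)**2*(-25) = 172**2*(-25) = 29584*(-25) = -739600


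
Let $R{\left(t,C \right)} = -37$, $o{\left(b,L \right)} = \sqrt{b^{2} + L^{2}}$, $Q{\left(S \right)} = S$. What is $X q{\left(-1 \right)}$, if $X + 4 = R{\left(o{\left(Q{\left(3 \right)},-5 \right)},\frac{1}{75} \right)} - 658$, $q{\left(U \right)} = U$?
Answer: $699$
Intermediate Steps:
$o{\left(b,L \right)} = \sqrt{L^{2} + b^{2}}$
$X = -699$ ($X = -4 - 695 = -699$)
$X q{\left(-1 \right)} = \left(-699\right) \left(-1\right) = 699$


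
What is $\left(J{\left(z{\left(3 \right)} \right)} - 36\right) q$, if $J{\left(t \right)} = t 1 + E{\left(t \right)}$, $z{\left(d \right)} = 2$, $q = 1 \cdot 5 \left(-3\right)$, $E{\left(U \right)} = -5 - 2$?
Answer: $615$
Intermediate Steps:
$E{\left(U \right)} = -7$ ($E{\left(U \right)} = -5 - 2 = -7$)
$q = -15$ ($q = 5 \left(-3\right) = -15$)
$J{\left(t \right)} = -7 + t$ ($J{\left(t \right)} = t 1 - 7 = t - 7 = -7 + t$)
$\left(J{\left(z{\left(3 \right)} \right)} - 36\right) q = \left(\left(-7 + 2\right) - 36\right) \left(-15\right) = \left(-5 - 36\right) \left(-15\right) = \left(-41\right) \left(-15\right) = 615$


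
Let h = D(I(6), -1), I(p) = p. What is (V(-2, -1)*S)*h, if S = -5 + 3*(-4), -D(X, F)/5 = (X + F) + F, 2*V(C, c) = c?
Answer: -170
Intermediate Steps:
V(C, c) = c/2
D(X, F) = -10*F - 5*X (D(X, F) = -5*((X + F) + F) = -5*((F + X) + F) = -5*(X + 2*F) = -10*F - 5*X)
h = -20 (h = -10*(-1) - 5*6 = 10 - 30 = -20)
S = -17 (S = -5 - 12 = -17)
(V(-2, -1)*S)*h = (((1/2)*(-1))*(-17))*(-20) = -1/2*(-17)*(-20) = (17/2)*(-20) = -170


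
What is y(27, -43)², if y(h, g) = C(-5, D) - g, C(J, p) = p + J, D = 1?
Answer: 1521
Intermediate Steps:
C(J, p) = J + p
y(h, g) = -4 - g (y(h, g) = (-5 + 1) - g = -4 - g)
y(27, -43)² = (-4 - 1*(-43))² = (-4 + 43)² = 39² = 1521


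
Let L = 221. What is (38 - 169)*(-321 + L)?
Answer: 13100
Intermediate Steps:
(38 - 169)*(-321 + L) = (38 - 169)*(-321 + 221) = -131*(-100) = 13100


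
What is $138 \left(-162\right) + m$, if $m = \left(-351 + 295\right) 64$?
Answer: $-25940$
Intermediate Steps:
$m = -3584$ ($m = \left(-56\right) 64 = -3584$)
$138 \left(-162\right) + m = 138 \left(-162\right) - 3584 = -22356 - 3584 = -25940$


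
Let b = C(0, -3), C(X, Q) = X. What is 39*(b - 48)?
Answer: -1872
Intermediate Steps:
b = 0
39*(b - 48) = 39*(0 - 48) = 39*(-48) = -1872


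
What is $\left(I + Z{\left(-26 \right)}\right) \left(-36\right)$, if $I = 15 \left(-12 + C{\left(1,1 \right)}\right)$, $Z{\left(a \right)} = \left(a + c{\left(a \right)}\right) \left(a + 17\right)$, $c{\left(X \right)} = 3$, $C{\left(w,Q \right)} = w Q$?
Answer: $-1512$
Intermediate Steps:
$C{\left(w,Q \right)} = Q w$
$Z{\left(a \right)} = \left(3 + a\right) \left(17 + a\right)$ ($Z{\left(a \right)} = \left(a + 3\right) \left(a + 17\right) = \left(3 + a\right) \left(17 + a\right)$)
$I = -165$ ($I = 15 \left(-12 + 1 \cdot 1\right) = 15 \left(-12 + 1\right) = 15 \left(-11\right) = -165$)
$\left(I + Z{\left(-26 \right)}\right) \left(-36\right) = \left(-165 + \left(51 + \left(-26\right)^{2} + 20 \left(-26\right)\right)\right) \left(-36\right) = \left(-165 + \left(51 + 676 - 520\right)\right) \left(-36\right) = \left(-165 + 207\right) \left(-36\right) = 42 \left(-36\right) = -1512$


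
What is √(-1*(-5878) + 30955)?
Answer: √36833 ≈ 191.92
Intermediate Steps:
√(-1*(-5878) + 30955) = √(5878 + 30955) = √36833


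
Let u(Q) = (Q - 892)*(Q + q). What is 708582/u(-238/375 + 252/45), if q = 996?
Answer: -49822171875/62429832478 ≈ -0.79805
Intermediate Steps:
u(Q) = (-892 + Q)*(996 + Q) (u(Q) = (Q - 892)*(Q + 996) = (-892 + Q)*(996 + Q))
708582/u(-238/375 + 252/45) = 708582/(-888432 + (-238/375 + 252/45)**2 + 104*(-238/375 + 252/45)) = 708582/(-888432 + (-238*1/375 + 252*(1/45))**2 + 104*(-238*1/375 + 252*(1/45))) = 708582/(-888432 + (-238/375 + 28/5)**2 + 104*(-238/375 + 28/5)) = 708582/(-888432 + (1862/375)**2 + 104*(1862/375)) = 708582/(-888432 + 3467044/140625 + 193648/375) = 708582/(-124859664956/140625) = 708582*(-140625/124859664956) = -49822171875/62429832478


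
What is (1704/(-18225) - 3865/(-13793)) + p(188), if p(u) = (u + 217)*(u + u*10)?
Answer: 70179565156951/83792475 ≈ 8.3754e+5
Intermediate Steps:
p(u) = 11*u*(217 + u) (p(u) = (217 + u)*(u + 10*u) = (217 + u)*(11*u) = 11*u*(217 + u))
(1704/(-18225) - 3865/(-13793)) + p(188) = (1704/(-18225) - 3865/(-13793)) + 11*188*(217 + 188) = (1704*(-1/18225) - 3865*(-1/13793)) + 11*188*405 = (-568/6075 + 3865/13793) + 837540 = 15645451/83792475 + 837540 = 70179565156951/83792475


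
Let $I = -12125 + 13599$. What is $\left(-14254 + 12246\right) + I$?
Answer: $-534$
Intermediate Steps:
$I = 1474$
$\left(-14254 + 12246\right) + I = \left(-14254 + 12246\right) + 1474 = -2008 + 1474 = -534$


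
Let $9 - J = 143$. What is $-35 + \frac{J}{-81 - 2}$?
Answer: $- \frac{2771}{83} \approx -33.386$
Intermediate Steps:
$J = -134$ ($J = 9 - 143 = -134$)
$-35 + \frac{J}{-81 - 2} = -35 - \frac{134}{-81 - 2} = -35 - \frac{134}{-83} = -35 - - \frac{134}{83} = -35 + \frac{134}{83} = - \frac{2771}{83}$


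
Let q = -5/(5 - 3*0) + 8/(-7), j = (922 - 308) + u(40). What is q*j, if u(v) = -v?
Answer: -1230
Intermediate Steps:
j = 574 (j = (922 - 308) - 1*40 = 614 - 40 = 574)
q = -15/7 (q = -5/(5 + 0) + 8*(-⅐) = -5/5 - 8/7 = -5*⅕ - 8/7 = -1 - 8/7 = -15/7 ≈ -2.1429)
q*j = -15/7*574 = -1230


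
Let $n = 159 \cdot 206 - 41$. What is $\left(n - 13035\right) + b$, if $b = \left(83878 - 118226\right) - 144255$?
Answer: $-158925$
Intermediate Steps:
$b = -178603$ ($b = -34348 - 144255 = -178603$)
$n = 32713$ ($n = 32754 - 41 = 32713$)
$\left(n - 13035\right) + b = \left(32713 - 13035\right) - 178603 = 19678 - 178603 = -158925$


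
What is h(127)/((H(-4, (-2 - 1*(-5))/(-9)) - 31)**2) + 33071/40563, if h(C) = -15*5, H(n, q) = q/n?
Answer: 4113845111/5583131883 ≈ 0.73683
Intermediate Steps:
h(C) = -75
h(127)/((H(-4, (-2 - 1*(-5))/(-9)) - 31)**2) + 33071/40563 = -75/(((-2 - 1*(-5))/(-9))/(-4) - 31)**2 + 33071/40563 = -75/(((-2 + 5)*(-1/9))*(-1/4) - 31)**2 + 33071*(1/40563) = -75/((3*(-1/9))*(-1/4) - 31)**2 + 33071/40563 = -75/(-1/3*(-1/4) - 31)**2 + 33071/40563 = -75/(1/12 - 31)**2 + 33071/40563 = -75/((-371/12)**2) + 33071/40563 = -75/137641/144 + 33071/40563 = -75*144/137641 + 33071/40563 = -10800/137641 + 33071/40563 = 4113845111/5583131883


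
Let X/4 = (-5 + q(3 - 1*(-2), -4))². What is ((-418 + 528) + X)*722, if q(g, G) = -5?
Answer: 368220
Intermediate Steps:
X = 400 (X = 4*(-5 - 5)² = 4*(-10)² = 4*100 = 400)
((-418 + 528) + X)*722 = ((-418 + 528) + 400)*722 = (110 + 400)*722 = 510*722 = 368220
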